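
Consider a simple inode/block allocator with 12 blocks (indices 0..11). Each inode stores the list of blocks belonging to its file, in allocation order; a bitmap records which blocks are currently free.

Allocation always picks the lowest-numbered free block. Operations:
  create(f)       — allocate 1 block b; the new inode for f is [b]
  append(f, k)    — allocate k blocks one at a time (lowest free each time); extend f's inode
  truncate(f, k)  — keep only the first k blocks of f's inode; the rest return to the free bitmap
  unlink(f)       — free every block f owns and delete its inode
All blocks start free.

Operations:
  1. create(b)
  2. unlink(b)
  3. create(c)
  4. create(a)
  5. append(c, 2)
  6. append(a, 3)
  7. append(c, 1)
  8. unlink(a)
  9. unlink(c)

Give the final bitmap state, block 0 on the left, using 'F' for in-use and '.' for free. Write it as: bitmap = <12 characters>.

bitmap = ............

  1. create(b)  ⇒  F...........  {b→[0]}
  2. unlink(b)  ⇒  ............  {}
  3. create(c)  ⇒  F...........  {c→[0]}
  4. create(a)  ⇒  FF..........  {a→[1]; c→[0]}
  5. append(c, 2)  ⇒  FFFF........  {a→[1]; c→[0, 2, 3]}
  6. append(a, 3)  ⇒  FFFFFFF.....  {a→[1, 4, 5, 6]; c→[0, 2, 3]}
  7. append(c, 1)  ⇒  FFFFFFFF....  {a→[1, 4, 5, 6]; c→[0, 2, 3, 7]}
  8. unlink(a)  ⇒  F.FF...F....  {c→[0, 2, 3, 7]}
  9. unlink(c)  ⇒  ............  {}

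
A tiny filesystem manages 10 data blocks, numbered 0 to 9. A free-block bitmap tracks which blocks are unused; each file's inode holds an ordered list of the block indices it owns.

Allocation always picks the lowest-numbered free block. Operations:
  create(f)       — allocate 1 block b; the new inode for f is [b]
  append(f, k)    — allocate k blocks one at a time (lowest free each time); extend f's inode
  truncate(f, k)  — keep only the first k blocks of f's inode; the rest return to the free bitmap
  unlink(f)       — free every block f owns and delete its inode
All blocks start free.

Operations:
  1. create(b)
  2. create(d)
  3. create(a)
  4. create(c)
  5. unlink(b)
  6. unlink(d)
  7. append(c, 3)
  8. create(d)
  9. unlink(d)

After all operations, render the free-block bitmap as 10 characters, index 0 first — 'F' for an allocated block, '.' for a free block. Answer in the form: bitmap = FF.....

bitmap = FFFFF.....

after create(b) → b:[0]  free=[F.........]
after create(d) → b:[0], d:[1]  free=[FF........]
after create(a) → a:[2], b:[0], d:[1]  free=[FFF.......]
after create(c) → a:[2], b:[0], c:[3], d:[1]  free=[FFFF......]
after unlink(b) → a:[2], c:[3], d:[1]  free=[.FFF......]
after unlink(d) → a:[2], c:[3]  free=[..FF......]
after append(c, 3) → a:[2], c:[3, 0, 1, 4]  free=[FFFFF.....]
after create(d) → a:[2], c:[3, 0, 1, 4], d:[5]  free=[FFFFFF....]
after unlink(d) → a:[2], c:[3, 0, 1, 4]  free=[FFFFF.....]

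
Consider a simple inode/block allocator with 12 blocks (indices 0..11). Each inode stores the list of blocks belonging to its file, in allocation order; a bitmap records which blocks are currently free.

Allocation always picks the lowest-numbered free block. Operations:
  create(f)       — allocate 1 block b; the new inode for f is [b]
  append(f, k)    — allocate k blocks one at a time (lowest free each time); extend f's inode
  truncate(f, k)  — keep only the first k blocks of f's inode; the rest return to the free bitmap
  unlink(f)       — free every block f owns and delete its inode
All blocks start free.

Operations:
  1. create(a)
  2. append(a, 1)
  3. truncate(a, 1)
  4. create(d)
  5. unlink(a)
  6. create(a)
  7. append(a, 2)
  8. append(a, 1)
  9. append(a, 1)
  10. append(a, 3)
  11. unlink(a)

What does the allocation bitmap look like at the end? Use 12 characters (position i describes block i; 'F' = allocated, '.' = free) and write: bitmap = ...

create(a): bitmap=F........... | a=[0]
append(a, 1): bitmap=FF.......... | a=[0, 1]
truncate(a, 1): bitmap=F........... | a=[0]
create(d): bitmap=FF.......... | a=[0] d=[1]
unlink(a): bitmap=.F.......... | d=[1]
create(a): bitmap=FF.......... | a=[0] d=[1]
append(a, 2): bitmap=FFFF........ | a=[0, 2, 3] d=[1]
append(a, 1): bitmap=FFFFF....... | a=[0, 2, 3, 4] d=[1]
append(a, 1): bitmap=FFFFFF...... | a=[0, 2, 3, 4, 5] d=[1]
append(a, 3): bitmap=FFFFFFFFF... | a=[0, 2, 3, 4, 5, 6, 7, 8] d=[1]
unlink(a): bitmap=.F.......... | d=[1]

bitmap = .F..........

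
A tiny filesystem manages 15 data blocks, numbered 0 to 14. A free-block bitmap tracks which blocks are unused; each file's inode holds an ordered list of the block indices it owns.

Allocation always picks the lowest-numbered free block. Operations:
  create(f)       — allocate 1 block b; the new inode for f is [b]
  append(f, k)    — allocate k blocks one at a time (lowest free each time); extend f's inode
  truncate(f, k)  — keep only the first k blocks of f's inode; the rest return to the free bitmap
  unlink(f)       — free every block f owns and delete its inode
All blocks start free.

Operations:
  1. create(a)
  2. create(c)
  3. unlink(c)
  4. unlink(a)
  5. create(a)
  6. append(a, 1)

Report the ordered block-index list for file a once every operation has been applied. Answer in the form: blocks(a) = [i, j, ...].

create(a): bitmap=F.............. | a=[0]
create(c): bitmap=FF............. | a=[0] c=[1]
unlink(c): bitmap=F.............. | a=[0]
unlink(a): bitmap=............... | 
create(a): bitmap=F.............. | a=[0]
append(a, 1): bitmap=FF............. | a=[0, 1]

blocks(a) = [0, 1]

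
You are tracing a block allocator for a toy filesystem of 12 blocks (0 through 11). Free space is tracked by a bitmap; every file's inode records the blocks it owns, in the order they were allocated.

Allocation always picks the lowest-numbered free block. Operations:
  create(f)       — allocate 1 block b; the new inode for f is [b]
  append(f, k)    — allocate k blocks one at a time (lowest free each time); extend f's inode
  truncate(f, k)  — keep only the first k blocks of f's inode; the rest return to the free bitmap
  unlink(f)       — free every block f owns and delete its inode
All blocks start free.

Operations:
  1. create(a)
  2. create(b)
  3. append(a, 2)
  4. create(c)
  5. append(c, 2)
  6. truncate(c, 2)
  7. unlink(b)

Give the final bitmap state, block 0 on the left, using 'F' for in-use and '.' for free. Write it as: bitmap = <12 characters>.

after create(a) → a:[0]  free=[F...........]
after create(b) → a:[0], b:[1]  free=[FF..........]
after append(a, 2) → a:[0, 2, 3], b:[1]  free=[FFFF........]
after create(c) → a:[0, 2, 3], b:[1], c:[4]  free=[FFFFF.......]
after append(c, 2) → a:[0, 2, 3], b:[1], c:[4, 5, 6]  free=[FFFFFFF.....]
after truncate(c, 2) → a:[0, 2, 3], b:[1], c:[4, 5]  free=[FFFFFF......]
after unlink(b) → a:[0, 2, 3], c:[4, 5]  free=[F.FFFF......]

bitmap = F.FFFF......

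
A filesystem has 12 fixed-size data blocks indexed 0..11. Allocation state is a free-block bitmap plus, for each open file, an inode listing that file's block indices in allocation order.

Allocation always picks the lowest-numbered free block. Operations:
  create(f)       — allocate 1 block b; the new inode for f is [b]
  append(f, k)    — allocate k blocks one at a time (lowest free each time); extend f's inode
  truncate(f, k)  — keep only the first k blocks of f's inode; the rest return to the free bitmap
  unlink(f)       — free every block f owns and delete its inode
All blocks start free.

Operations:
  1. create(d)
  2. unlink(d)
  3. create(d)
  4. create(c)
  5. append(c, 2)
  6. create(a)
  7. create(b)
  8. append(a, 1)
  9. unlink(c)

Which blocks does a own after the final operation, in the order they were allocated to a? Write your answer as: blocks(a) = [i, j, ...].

  1. create(d)  ⇒  F...........  {d→[0]}
  2. unlink(d)  ⇒  ............  {}
  3. create(d)  ⇒  F...........  {d→[0]}
  4. create(c)  ⇒  FF..........  {c→[1]; d→[0]}
  5. append(c, 2)  ⇒  FFFF........  {c→[1, 2, 3]; d→[0]}
  6. create(a)  ⇒  FFFFF.......  {a→[4]; c→[1, 2, 3]; d→[0]}
  7. create(b)  ⇒  FFFFFF......  {a→[4]; b→[5]; c→[1, 2, 3]; d→[0]}
  8. append(a, 1)  ⇒  FFFFFFF.....  {a→[4, 6]; b→[5]; c→[1, 2, 3]; d→[0]}
  9. unlink(c)  ⇒  F...FFF.....  {a→[4, 6]; b→[5]; d→[0]}

blocks(a) = [4, 6]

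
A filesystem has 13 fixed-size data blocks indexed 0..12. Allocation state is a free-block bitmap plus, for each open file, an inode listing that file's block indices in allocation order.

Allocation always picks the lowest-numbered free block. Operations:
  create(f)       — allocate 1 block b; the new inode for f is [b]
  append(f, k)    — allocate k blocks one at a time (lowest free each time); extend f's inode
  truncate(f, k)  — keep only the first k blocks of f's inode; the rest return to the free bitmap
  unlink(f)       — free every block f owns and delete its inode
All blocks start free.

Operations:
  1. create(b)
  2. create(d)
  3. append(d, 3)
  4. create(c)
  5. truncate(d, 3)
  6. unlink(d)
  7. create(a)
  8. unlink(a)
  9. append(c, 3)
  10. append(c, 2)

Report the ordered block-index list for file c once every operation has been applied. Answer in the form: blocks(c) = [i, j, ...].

after create(b) → b:[0]  free=[F............]
after create(d) → b:[0], d:[1]  free=[FF...........]
after append(d, 3) → b:[0], d:[1, 2, 3, 4]  free=[FFFFF........]
after create(c) → b:[0], c:[5], d:[1, 2, 3, 4]  free=[FFFFFF.......]
after truncate(d, 3) → b:[0], c:[5], d:[1, 2, 3]  free=[FFFF.F.......]
after unlink(d) → b:[0], c:[5]  free=[F....F.......]
after create(a) → a:[1], b:[0], c:[5]  free=[FF...F.......]
after unlink(a) → b:[0], c:[5]  free=[F....F.......]
after append(c, 3) → b:[0], c:[5, 1, 2, 3]  free=[FFFF.F.......]
after append(c, 2) → b:[0], c:[5, 1, 2, 3, 4, 6]  free=[FFFFFFF......]

blocks(c) = [5, 1, 2, 3, 4, 6]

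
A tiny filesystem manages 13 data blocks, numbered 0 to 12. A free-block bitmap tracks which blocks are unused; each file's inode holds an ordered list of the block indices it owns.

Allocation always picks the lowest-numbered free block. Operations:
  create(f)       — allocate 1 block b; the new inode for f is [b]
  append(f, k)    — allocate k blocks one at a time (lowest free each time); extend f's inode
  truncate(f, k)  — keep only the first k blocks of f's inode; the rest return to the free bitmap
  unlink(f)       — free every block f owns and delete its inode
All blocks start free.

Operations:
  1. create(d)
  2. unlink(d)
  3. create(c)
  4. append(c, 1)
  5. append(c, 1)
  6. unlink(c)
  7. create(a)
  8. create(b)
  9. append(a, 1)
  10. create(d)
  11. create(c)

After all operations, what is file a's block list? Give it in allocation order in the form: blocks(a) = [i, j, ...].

blocks(a) = [0, 2]

after create(d) → d:[0]  free=[F............]
after unlink(d) →   free=[.............]
after create(c) → c:[0]  free=[F............]
after append(c, 1) → c:[0, 1]  free=[FF...........]
after append(c, 1) → c:[0, 1, 2]  free=[FFF..........]
after unlink(c) →   free=[.............]
after create(a) → a:[0]  free=[F............]
after create(b) → a:[0], b:[1]  free=[FF...........]
after append(a, 1) → a:[0, 2], b:[1]  free=[FFF..........]
after create(d) → a:[0, 2], b:[1], d:[3]  free=[FFFF.........]
after create(c) → a:[0, 2], b:[1], c:[4], d:[3]  free=[FFFFF........]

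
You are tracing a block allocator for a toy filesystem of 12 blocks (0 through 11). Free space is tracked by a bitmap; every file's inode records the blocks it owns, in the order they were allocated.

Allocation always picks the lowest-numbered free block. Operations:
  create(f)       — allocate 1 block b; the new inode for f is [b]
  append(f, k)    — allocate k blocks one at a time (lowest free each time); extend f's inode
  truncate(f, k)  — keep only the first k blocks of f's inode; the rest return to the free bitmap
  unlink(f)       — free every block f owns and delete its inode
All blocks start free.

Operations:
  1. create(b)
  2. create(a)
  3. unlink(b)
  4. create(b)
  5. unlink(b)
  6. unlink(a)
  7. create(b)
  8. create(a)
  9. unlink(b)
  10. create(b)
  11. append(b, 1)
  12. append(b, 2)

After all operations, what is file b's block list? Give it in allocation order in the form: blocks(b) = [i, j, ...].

blocks(b) = [0, 2, 3, 4]

  1. create(b)  ⇒  F...........  {b→[0]}
  2. create(a)  ⇒  FF..........  {a→[1]; b→[0]}
  3. unlink(b)  ⇒  .F..........  {a→[1]}
  4. create(b)  ⇒  FF..........  {a→[1]; b→[0]}
  5. unlink(b)  ⇒  .F..........  {a→[1]}
  6. unlink(a)  ⇒  ............  {}
  7. create(b)  ⇒  F...........  {b→[0]}
  8. create(a)  ⇒  FF..........  {a→[1]; b→[0]}
  9. unlink(b)  ⇒  .F..........  {a→[1]}
  10. create(b)  ⇒  FF..........  {a→[1]; b→[0]}
  11. append(b, 1)  ⇒  FFF.........  {a→[1]; b→[0, 2]}
  12. append(b, 2)  ⇒  FFFFF.......  {a→[1]; b→[0, 2, 3, 4]}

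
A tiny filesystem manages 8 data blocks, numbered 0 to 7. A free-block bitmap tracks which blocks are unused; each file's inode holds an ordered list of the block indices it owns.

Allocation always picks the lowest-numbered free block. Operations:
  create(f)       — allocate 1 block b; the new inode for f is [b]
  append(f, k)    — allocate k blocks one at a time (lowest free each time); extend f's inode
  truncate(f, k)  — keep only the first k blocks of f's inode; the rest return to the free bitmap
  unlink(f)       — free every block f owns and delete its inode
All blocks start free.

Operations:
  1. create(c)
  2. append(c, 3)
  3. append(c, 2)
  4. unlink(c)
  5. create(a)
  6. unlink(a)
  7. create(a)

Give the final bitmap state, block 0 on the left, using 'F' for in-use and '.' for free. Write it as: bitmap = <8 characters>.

bitmap = F.......

after create(c) → c:[0]  free=[F.......]
after append(c, 3) → c:[0, 1, 2, 3]  free=[FFFF....]
after append(c, 2) → c:[0, 1, 2, 3, 4, 5]  free=[FFFFFF..]
after unlink(c) →   free=[........]
after create(a) → a:[0]  free=[F.......]
after unlink(a) →   free=[........]
after create(a) → a:[0]  free=[F.......]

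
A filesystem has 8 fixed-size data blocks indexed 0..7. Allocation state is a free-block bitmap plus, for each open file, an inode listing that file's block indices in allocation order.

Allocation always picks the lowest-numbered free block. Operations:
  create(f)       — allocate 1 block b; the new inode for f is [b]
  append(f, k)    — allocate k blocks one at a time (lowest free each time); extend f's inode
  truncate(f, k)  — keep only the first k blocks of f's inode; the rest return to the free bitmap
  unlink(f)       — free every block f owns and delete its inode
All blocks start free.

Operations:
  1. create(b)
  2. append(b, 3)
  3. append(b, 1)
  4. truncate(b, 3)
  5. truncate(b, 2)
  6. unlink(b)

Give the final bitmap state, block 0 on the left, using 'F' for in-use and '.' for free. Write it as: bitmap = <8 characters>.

[1] create(b) — b=0 (map F.......)
[2] append(b, 3) — b=0,1,2,3 (map FFFF....)
[3] append(b, 1) — b=0,1,2,3,4 (map FFFFF...)
[4] truncate(b, 3) — b=0,1,2 (map FFF.....)
[5] truncate(b, 2) — b=0,1 (map FF......)
[6] unlink(b) —  (map ........)

bitmap = ........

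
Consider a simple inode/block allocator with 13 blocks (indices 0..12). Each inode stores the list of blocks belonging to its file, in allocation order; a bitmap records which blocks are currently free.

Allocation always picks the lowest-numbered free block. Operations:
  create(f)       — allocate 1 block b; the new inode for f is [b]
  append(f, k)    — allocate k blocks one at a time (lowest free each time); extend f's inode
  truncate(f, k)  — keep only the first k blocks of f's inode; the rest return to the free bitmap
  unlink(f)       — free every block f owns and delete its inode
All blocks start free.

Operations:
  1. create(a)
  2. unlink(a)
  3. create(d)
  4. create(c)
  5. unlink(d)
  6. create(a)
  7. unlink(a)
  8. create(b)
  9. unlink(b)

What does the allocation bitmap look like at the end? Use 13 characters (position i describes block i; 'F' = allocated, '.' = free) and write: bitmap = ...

bitmap = .F...........

create(a): bitmap=F............ | a=[0]
unlink(a): bitmap=............. | 
create(d): bitmap=F............ | d=[0]
create(c): bitmap=FF........... | c=[1] d=[0]
unlink(d): bitmap=.F........... | c=[1]
create(a): bitmap=FF........... | a=[0] c=[1]
unlink(a): bitmap=.F........... | c=[1]
create(b): bitmap=FF........... | b=[0] c=[1]
unlink(b): bitmap=.F........... | c=[1]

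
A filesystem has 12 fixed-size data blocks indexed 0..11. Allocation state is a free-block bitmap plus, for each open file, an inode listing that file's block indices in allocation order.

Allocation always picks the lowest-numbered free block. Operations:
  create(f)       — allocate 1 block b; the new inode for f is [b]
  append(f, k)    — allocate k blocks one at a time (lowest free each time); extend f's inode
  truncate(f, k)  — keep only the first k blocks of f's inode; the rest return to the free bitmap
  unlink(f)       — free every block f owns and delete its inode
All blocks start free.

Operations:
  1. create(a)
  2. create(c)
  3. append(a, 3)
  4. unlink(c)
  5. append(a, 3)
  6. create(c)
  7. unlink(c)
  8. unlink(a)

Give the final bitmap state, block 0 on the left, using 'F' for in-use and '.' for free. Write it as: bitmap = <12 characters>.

[1] create(a) — a=0 (map F...........)
[2] create(c) — a=0 c=1 (map FF..........)
[3] append(a, 3) — a=0,2,3,4 c=1 (map FFFFF.......)
[4] unlink(c) — a=0,2,3,4 (map F.FFF.......)
[5] append(a, 3) — a=0,2,3,4,1,5,6 (map FFFFFFF.....)
[6] create(c) — a=0,2,3,4,1,5,6 c=7 (map FFFFFFFF....)
[7] unlink(c) — a=0,2,3,4,1,5,6 (map FFFFFFF.....)
[8] unlink(a) —  (map ............)

bitmap = ............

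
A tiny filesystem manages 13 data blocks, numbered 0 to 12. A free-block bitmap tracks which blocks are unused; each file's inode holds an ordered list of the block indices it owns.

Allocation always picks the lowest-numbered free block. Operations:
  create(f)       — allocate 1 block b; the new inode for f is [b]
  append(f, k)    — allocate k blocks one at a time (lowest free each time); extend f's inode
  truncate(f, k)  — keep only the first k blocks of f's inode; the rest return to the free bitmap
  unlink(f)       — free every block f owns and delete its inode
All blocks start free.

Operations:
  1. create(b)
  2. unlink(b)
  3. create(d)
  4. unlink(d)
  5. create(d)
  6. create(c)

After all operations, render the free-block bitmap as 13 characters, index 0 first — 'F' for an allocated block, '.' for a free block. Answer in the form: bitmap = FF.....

[1] create(b) — b=0 (map F............)
[2] unlink(b) —  (map .............)
[3] create(d) — d=0 (map F............)
[4] unlink(d) —  (map .............)
[5] create(d) — d=0 (map F............)
[6] create(c) — c=1 d=0 (map FF...........)

bitmap = FF...........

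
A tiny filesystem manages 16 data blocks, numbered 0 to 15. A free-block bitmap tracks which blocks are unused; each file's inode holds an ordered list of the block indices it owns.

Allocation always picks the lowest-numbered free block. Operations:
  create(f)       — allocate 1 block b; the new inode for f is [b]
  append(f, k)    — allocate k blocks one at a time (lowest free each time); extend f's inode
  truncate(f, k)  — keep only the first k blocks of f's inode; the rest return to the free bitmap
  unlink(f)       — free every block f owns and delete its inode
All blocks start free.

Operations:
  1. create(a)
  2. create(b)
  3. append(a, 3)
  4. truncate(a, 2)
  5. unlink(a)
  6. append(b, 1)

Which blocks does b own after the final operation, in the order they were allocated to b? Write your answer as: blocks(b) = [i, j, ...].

blocks(b) = [1, 0]

after create(a) → a:[0]  free=[F...............]
after create(b) → a:[0], b:[1]  free=[FF..............]
after append(a, 3) → a:[0, 2, 3, 4], b:[1]  free=[FFFFF...........]
after truncate(a, 2) → a:[0, 2], b:[1]  free=[FFF.............]
after unlink(a) → b:[1]  free=[.F..............]
after append(b, 1) → b:[1, 0]  free=[FF..............]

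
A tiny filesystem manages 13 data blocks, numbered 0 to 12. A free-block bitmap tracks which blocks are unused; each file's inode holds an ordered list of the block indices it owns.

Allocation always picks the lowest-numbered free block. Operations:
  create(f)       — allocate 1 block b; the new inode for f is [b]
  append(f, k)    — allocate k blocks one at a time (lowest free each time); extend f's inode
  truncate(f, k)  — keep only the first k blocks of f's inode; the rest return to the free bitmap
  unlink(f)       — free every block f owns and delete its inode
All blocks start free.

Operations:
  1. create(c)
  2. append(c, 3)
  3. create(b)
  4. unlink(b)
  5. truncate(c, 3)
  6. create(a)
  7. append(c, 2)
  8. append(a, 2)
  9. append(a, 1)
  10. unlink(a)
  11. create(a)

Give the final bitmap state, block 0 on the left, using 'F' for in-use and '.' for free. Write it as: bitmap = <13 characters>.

create(c): bitmap=F............ | c=[0]
append(c, 3): bitmap=FFFF......... | c=[0, 1, 2, 3]
create(b): bitmap=FFFFF........ | b=[4] c=[0, 1, 2, 3]
unlink(b): bitmap=FFFF......... | c=[0, 1, 2, 3]
truncate(c, 3): bitmap=FFF.......... | c=[0, 1, 2]
create(a): bitmap=FFFF......... | a=[3] c=[0, 1, 2]
append(c, 2): bitmap=FFFFFF....... | a=[3] c=[0, 1, 2, 4, 5]
append(a, 2): bitmap=FFFFFFFF..... | a=[3, 6, 7] c=[0, 1, 2, 4, 5]
append(a, 1): bitmap=FFFFFFFFF.... | a=[3, 6, 7, 8] c=[0, 1, 2, 4, 5]
unlink(a): bitmap=FFF.FF....... | c=[0, 1, 2, 4, 5]
create(a): bitmap=FFFFFF....... | a=[3] c=[0, 1, 2, 4, 5]

bitmap = FFFFFF.......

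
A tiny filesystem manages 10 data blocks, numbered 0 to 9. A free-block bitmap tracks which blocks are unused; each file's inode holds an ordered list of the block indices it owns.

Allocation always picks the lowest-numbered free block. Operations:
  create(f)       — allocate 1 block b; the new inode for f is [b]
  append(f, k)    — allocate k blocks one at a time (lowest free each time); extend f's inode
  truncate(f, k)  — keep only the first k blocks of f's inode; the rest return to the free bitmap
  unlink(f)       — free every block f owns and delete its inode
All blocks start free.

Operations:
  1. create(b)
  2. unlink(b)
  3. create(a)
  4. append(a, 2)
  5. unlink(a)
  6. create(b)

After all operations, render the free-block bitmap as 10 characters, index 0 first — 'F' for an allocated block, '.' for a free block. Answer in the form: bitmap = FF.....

after create(b) → b:[0]  free=[F.........]
after unlink(b) →   free=[..........]
after create(a) → a:[0]  free=[F.........]
after append(a, 2) → a:[0, 1, 2]  free=[FFF.......]
after unlink(a) →   free=[..........]
after create(b) → b:[0]  free=[F.........]

bitmap = F.........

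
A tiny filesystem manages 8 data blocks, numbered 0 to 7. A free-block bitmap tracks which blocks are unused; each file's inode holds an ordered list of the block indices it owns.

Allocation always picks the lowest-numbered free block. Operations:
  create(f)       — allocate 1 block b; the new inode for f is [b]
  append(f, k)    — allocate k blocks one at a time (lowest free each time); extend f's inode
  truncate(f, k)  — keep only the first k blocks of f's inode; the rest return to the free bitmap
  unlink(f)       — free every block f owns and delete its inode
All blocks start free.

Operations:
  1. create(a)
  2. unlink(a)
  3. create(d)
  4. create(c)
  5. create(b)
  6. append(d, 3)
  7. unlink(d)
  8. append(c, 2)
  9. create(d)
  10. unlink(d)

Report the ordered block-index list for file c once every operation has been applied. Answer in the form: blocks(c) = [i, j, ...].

blocks(c) = [1, 0, 3]

after create(a) → a:[0]  free=[F.......]
after unlink(a) →   free=[........]
after create(d) → d:[0]  free=[F.......]
after create(c) → c:[1], d:[0]  free=[FF......]
after create(b) → b:[2], c:[1], d:[0]  free=[FFF.....]
after append(d, 3) → b:[2], c:[1], d:[0, 3, 4, 5]  free=[FFFFFF..]
after unlink(d) → b:[2], c:[1]  free=[.FF.....]
after append(c, 2) → b:[2], c:[1, 0, 3]  free=[FFFF....]
after create(d) → b:[2], c:[1, 0, 3], d:[4]  free=[FFFFF...]
after unlink(d) → b:[2], c:[1, 0, 3]  free=[FFFF....]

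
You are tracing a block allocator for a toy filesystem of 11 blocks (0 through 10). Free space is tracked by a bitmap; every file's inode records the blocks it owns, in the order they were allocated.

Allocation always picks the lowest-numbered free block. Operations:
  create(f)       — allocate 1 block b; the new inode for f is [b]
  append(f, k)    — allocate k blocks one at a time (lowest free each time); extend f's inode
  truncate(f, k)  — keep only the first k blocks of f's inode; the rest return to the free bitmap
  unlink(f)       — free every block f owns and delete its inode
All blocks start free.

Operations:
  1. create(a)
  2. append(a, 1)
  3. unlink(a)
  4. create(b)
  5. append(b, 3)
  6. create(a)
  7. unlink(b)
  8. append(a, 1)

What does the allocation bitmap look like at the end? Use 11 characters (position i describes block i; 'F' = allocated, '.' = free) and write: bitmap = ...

bitmap = F...F......

  1. create(a)  ⇒  F..........  {a→[0]}
  2. append(a, 1)  ⇒  FF.........  {a→[0, 1]}
  3. unlink(a)  ⇒  ...........  {}
  4. create(b)  ⇒  F..........  {b→[0]}
  5. append(b, 3)  ⇒  FFFF.......  {b→[0, 1, 2, 3]}
  6. create(a)  ⇒  FFFFF......  {a→[4]; b→[0, 1, 2, 3]}
  7. unlink(b)  ⇒  ....F......  {a→[4]}
  8. append(a, 1)  ⇒  F...F......  {a→[4, 0]}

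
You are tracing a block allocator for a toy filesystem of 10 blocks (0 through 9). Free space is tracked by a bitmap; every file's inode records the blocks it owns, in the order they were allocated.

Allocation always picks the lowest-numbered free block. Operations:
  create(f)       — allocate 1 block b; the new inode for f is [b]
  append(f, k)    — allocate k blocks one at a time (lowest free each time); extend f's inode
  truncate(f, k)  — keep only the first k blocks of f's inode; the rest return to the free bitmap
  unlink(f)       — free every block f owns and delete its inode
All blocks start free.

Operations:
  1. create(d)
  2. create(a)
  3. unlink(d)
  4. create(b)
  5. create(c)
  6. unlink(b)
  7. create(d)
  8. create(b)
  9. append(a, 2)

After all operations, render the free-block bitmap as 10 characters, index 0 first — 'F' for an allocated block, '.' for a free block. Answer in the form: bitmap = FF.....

after create(d) → d:[0]  free=[F.........]
after create(a) → a:[1], d:[0]  free=[FF........]
after unlink(d) → a:[1]  free=[.F........]
after create(b) → a:[1], b:[0]  free=[FF........]
after create(c) → a:[1], b:[0], c:[2]  free=[FFF.......]
after unlink(b) → a:[1], c:[2]  free=[.FF.......]
after create(d) → a:[1], c:[2], d:[0]  free=[FFF.......]
after create(b) → a:[1], b:[3], c:[2], d:[0]  free=[FFFF......]
after append(a, 2) → a:[1, 4, 5], b:[3], c:[2], d:[0]  free=[FFFFFF....]

bitmap = FFFFFF....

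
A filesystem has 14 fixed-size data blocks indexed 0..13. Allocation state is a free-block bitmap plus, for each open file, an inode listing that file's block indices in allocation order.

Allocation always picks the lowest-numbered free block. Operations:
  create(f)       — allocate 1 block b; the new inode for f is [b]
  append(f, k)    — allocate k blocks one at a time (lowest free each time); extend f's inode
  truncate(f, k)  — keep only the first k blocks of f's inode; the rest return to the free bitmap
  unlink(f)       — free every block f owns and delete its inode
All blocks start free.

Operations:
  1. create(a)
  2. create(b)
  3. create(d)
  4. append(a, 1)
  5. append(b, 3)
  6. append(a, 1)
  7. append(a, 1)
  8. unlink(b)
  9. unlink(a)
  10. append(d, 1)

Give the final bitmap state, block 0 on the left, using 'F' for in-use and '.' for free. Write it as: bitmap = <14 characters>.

bitmap = F.F...........

  1. create(a)  ⇒  F.............  {a→[0]}
  2. create(b)  ⇒  FF............  {a→[0]; b→[1]}
  3. create(d)  ⇒  FFF...........  {a→[0]; b→[1]; d→[2]}
  4. append(a, 1)  ⇒  FFFF..........  {a→[0, 3]; b→[1]; d→[2]}
  5. append(b, 3)  ⇒  FFFFFFF.......  {a→[0, 3]; b→[1, 4, 5, 6]; d→[2]}
  6. append(a, 1)  ⇒  FFFFFFFF......  {a→[0, 3, 7]; b→[1, 4, 5, 6]; d→[2]}
  7. append(a, 1)  ⇒  FFFFFFFFF.....  {a→[0, 3, 7, 8]; b→[1, 4, 5, 6]; d→[2]}
  8. unlink(b)  ⇒  F.FF...FF.....  {a→[0, 3, 7, 8]; d→[2]}
  9. unlink(a)  ⇒  ..F...........  {d→[2]}
  10. append(d, 1)  ⇒  F.F...........  {d→[2, 0]}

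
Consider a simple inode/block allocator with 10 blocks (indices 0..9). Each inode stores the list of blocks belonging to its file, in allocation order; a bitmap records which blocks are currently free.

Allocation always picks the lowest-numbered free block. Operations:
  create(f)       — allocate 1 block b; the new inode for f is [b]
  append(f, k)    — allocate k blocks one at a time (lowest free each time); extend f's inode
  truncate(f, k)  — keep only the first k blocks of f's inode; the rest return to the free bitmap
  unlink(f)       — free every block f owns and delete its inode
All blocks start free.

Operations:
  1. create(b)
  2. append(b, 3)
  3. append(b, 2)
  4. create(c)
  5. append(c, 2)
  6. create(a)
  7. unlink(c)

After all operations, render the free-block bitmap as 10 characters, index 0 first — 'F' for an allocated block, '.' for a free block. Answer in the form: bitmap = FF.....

create(b): bitmap=F......... | b=[0]
append(b, 3): bitmap=FFFF...... | b=[0, 1, 2, 3]
append(b, 2): bitmap=FFFFFF.... | b=[0, 1, 2, 3, 4, 5]
create(c): bitmap=FFFFFFF... | b=[0, 1, 2, 3, 4, 5] c=[6]
append(c, 2): bitmap=FFFFFFFFF. | b=[0, 1, 2, 3, 4, 5] c=[6, 7, 8]
create(a): bitmap=FFFFFFFFFF | a=[9] b=[0, 1, 2, 3, 4, 5] c=[6, 7, 8]
unlink(c): bitmap=FFFFFF...F | a=[9] b=[0, 1, 2, 3, 4, 5]

bitmap = FFFFFF...F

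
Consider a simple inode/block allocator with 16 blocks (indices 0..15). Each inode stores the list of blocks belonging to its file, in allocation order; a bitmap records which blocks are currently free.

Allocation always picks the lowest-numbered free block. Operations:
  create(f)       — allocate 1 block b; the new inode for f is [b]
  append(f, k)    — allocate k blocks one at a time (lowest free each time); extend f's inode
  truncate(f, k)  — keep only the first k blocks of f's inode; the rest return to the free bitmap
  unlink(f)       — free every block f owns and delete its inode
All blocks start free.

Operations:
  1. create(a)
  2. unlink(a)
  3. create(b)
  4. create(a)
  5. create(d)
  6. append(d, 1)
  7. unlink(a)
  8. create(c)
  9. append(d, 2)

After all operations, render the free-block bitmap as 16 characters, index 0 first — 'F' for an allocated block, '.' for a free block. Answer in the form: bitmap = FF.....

  1. create(a)  ⇒  F...............  {a→[0]}
  2. unlink(a)  ⇒  ................  {}
  3. create(b)  ⇒  F...............  {b→[0]}
  4. create(a)  ⇒  FF..............  {a→[1]; b→[0]}
  5. create(d)  ⇒  FFF.............  {a→[1]; b→[0]; d→[2]}
  6. append(d, 1)  ⇒  FFFF............  {a→[1]; b→[0]; d→[2, 3]}
  7. unlink(a)  ⇒  F.FF............  {b→[0]; d→[2, 3]}
  8. create(c)  ⇒  FFFF............  {b→[0]; c→[1]; d→[2, 3]}
  9. append(d, 2)  ⇒  FFFFFF..........  {b→[0]; c→[1]; d→[2, 3, 4, 5]}

bitmap = FFFFFF..........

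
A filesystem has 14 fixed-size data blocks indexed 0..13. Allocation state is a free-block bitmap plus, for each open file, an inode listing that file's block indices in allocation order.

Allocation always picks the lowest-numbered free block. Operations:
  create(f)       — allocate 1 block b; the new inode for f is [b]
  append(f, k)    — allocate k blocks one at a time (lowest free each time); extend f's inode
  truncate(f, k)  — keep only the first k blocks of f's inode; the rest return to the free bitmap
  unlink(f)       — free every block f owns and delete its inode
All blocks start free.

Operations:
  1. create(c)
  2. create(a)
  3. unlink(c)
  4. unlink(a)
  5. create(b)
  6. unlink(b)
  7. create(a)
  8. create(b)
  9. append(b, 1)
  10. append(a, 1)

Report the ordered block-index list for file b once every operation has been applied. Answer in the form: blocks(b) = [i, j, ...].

  1. create(c)  ⇒  F.............  {c→[0]}
  2. create(a)  ⇒  FF............  {a→[1]; c→[0]}
  3. unlink(c)  ⇒  .F............  {a→[1]}
  4. unlink(a)  ⇒  ..............  {}
  5. create(b)  ⇒  F.............  {b→[0]}
  6. unlink(b)  ⇒  ..............  {}
  7. create(a)  ⇒  F.............  {a→[0]}
  8. create(b)  ⇒  FF............  {a→[0]; b→[1]}
  9. append(b, 1)  ⇒  FFF...........  {a→[0]; b→[1, 2]}
  10. append(a, 1)  ⇒  FFFF..........  {a→[0, 3]; b→[1, 2]}

blocks(b) = [1, 2]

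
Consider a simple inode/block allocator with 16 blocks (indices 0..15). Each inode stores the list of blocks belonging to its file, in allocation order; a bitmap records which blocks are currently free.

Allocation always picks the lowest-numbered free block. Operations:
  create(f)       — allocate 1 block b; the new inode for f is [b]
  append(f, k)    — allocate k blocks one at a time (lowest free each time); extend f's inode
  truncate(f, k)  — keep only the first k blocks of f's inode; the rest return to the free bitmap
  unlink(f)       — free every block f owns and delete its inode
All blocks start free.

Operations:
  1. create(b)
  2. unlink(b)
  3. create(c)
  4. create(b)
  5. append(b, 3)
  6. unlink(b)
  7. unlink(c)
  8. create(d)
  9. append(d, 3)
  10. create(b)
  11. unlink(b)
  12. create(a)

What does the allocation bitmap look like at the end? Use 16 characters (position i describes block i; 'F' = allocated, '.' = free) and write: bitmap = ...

after create(b) → b:[0]  free=[F...............]
after unlink(b) →   free=[................]
after create(c) → c:[0]  free=[F...............]
after create(b) → b:[1], c:[0]  free=[FF..............]
after append(b, 3) → b:[1, 2, 3, 4], c:[0]  free=[FFFFF...........]
after unlink(b) → c:[0]  free=[F...............]
after unlink(c) →   free=[................]
after create(d) → d:[0]  free=[F...............]
after append(d, 3) → d:[0, 1, 2, 3]  free=[FFFF............]
after create(b) → b:[4], d:[0, 1, 2, 3]  free=[FFFFF...........]
after unlink(b) → d:[0, 1, 2, 3]  free=[FFFF............]
after create(a) → a:[4], d:[0, 1, 2, 3]  free=[FFFFF...........]

bitmap = FFFFF...........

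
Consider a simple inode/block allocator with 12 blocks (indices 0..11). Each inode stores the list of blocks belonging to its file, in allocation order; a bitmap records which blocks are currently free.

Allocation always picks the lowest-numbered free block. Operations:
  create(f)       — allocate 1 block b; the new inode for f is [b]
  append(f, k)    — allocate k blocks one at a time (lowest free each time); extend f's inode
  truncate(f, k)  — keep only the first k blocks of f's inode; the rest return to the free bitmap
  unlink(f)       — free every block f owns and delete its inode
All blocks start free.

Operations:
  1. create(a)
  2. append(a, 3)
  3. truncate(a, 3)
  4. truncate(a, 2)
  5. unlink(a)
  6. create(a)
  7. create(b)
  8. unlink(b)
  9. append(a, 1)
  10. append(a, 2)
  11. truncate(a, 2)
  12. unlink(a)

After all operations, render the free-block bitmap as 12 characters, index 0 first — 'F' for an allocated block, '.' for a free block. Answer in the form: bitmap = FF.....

create(a): bitmap=F........... | a=[0]
append(a, 3): bitmap=FFFF........ | a=[0, 1, 2, 3]
truncate(a, 3): bitmap=FFF......... | a=[0, 1, 2]
truncate(a, 2): bitmap=FF.......... | a=[0, 1]
unlink(a): bitmap=............ | 
create(a): bitmap=F........... | a=[0]
create(b): bitmap=FF.......... | a=[0] b=[1]
unlink(b): bitmap=F........... | a=[0]
append(a, 1): bitmap=FF.......... | a=[0, 1]
append(a, 2): bitmap=FFFF........ | a=[0, 1, 2, 3]
truncate(a, 2): bitmap=FF.......... | a=[0, 1]
unlink(a): bitmap=............ | 

bitmap = ............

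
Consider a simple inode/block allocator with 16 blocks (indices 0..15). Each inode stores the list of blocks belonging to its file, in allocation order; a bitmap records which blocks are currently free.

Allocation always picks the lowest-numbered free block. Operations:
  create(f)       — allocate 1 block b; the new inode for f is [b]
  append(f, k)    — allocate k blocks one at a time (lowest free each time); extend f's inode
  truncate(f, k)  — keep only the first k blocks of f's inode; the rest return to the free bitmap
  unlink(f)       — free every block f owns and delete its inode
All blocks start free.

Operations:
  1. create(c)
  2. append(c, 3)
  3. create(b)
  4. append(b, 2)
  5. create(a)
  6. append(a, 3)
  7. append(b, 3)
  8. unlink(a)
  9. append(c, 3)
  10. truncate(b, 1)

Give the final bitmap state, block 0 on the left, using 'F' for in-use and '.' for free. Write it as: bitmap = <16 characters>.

bitmap = FFFFF..FFF......

[1] create(c) — c=0 (map F...............)
[2] append(c, 3) — c=0,1,2,3 (map FFFF............)
[3] create(b) — b=4 c=0,1,2,3 (map FFFFF...........)
[4] append(b, 2) — b=4,5,6 c=0,1,2,3 (map FFFFFFF.........)
[5] create(a) — a=7 b=4,5,6 c=0,1,2,3 (map FFFFFFFF........)
[6] append(a, 3) — a=7,8,9,10 b=4,5,6 c=0,1,2,3 (map FFFFFFFFFFF.....)
[7] append(b, 3) — a=7,8,9,10 b=4,5,6,11,12,13 c=0,1,2,3 (map FFFFFFFFFFFFFF..)
[8] unlink(a) — b=4,5,6,11,12,13 c=0,1,2,3 (map FFFFFFF....FFF..)
[9] append(c, 3) — b=4,5,6,11,12,13 c=0,1,2,3,7,8,9 (map FFFFFFFFFF.FFF..)
[10] truncate(b, 1) — b=4 c=0,1,2,3,7,8,9 (map FFFFF..FFF......)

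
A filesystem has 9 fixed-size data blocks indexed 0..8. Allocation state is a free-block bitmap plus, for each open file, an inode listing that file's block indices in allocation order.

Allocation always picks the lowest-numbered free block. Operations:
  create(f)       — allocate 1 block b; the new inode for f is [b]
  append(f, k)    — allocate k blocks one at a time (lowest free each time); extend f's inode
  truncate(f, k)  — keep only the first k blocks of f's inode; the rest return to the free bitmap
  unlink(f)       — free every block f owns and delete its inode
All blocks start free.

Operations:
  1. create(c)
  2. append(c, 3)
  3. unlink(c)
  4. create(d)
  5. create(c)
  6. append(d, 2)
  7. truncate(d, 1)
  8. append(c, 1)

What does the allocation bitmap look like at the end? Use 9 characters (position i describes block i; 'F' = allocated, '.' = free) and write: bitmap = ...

create(c): bitmap=F........ | c=[0]
append(c, 3): bitmap=FFFF..... | c=[0, 1, 2, 3]
unlink(c): bitmap=......... | 
create(d): bitmap=F........ | d=[0]
create(c): bitmap=FF....... | c=[1] d=[0]
append(d, 2): bitmap=FFFF..... | c=[1] d=[0, 2, 3]
truncate(d, 1): bitmap=FF....... | c=[1] d=[0]
append(c, 1): bitmap=FFF...... | c=[1, 2] d=[0]

bitmap = FFF......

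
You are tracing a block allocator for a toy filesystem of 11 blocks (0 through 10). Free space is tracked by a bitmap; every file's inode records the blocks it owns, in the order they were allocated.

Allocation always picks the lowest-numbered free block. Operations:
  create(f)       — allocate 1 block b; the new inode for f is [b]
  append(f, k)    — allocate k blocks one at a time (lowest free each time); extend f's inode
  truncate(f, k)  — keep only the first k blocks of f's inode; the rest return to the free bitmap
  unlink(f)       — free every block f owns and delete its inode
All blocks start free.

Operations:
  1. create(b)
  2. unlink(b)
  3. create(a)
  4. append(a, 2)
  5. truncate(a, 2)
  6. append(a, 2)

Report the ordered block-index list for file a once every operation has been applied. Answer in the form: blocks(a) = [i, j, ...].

  1. create(b)  ⇒  F..........  {b→[0]}
  2. unlink(b)  ⇒  ...........  {}
  3. create(a)  ⇒  F..........  {a→[0]}
  4. append(a, 2)  ⇒  FFF........  {a→[0, 1, 2]}
  5. truncate(a, 2)  ⇒  FF.........  {a→[0, 1]}
  6. append(a, 2)  ⇒  FFFF.......  {a→[0, 1, 2, 3]}

blocks(a) = [0, 1, 2, 3]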